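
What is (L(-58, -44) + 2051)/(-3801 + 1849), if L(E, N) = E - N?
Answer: -2037/1952 ≈ -1.0435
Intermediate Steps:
(L(-58, -44) + 2051)/(-3801 + 1849) = ((-58 - 1*(-44)) + 2051)/(-3801 + 1849) = ((-58 + 44) + 2051)/(-1952) = (-14 + 2051)*(-1/1952) = 2037*(-1/1952) = -2037/1952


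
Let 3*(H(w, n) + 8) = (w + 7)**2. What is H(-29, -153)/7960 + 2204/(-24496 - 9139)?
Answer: -1857971/40160190 ≈ -0.046264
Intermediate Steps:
H(w, n) = -8 + (7 + w)**2/3 (H(w, n) = -8 + (w + 7)**2/3 = -8 + (7 + w)**2/3)
H(-29, -153)/7960 + 2204/(-24496 - 9139) = (-8 + (7 - 29)**2/3)/7960 + 2204/(-24496 - 9139) = (-8 + (1/3)*(-22)**2)*(1/7960) + 2204/(-33635) = (-8 + (1/3)*484)*(1/7960) + 2204*(-1/33635) = (-8 + 484/3)*(1/7960) - 2204/33635 = (460/3)*(1/7960) - 2204/33635 = 23/1194 - 2204/33635 = -1857971/40160190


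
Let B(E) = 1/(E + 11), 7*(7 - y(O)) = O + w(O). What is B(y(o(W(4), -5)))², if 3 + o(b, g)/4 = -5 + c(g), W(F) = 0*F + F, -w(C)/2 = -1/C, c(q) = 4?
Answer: 3136/1292769 ≈ 0.0024258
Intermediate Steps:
w(C) = 2/C (w(C) = -(-2)/C = 2/C)
W(F) = F (W(F) = 0 + F = F)
o(b, g) = -16 (o(b, g) = -12 + 4*(-5 + 4) = -12 + 4*(-1) = -12 - 4 = -16)
y(O) = 7 - 2/(7*O) - O/7 (y(O) = 7 - (O + 2/O)/7 = 7 + (-2/(7*O) - O/7) = 7 - 2/(7*O) - O/7)
B(E) = 1/(11 + E)
B(y(o(W(4), -5)))² = (1/(11 + (⅐)*(-2 - 16*(49 - 1*(-16)))/(-16)))² = (1/(11 + (⅐)*(-1/16)*(-2 - 16*(49 + 16))))² = (1/(11 + (⅐)*(-1/16)*(-2 - 16*65)))² = (1/(11 + (⅐)*(-1/16)*(-2 - 1040)))² = (1/(11 + (⅐)*(-1/16)*(-1042)))² = (1/(11 + 521/56))² = (1/(1137/56))² = (56/1137)² = 3136/1292769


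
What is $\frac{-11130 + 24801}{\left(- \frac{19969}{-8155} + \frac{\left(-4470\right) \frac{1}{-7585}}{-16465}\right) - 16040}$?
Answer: $- \frac{111386243044881}{130668026696045} \approx -0.85244$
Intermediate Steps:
$\frac{-11130 + 24801}{\left(- \frac{19969}{-8155} + \frac{\left(-4470\right) \frac{1}{-7585}}{-16465}\right) - 16040} = \frac{13671}{\left(\left(-19969\right) \left(- \frac{1}{8155}\right) + \left(-4470\right) \left(- \frac{1}{7585}\right) \left(- \frac{1}{16465}\right)\right) - 16040} = \frac{13671}{\left(\frac{19969}{8155} + \frac{894}{1517} \left(- \frac{1}{16465}\right)\right) - 16040} = \frac{13671}{\left(\frac{19969}{8155} - \frac{894}{24977405}\right) - 16040} = \frac{13671}{\frac{19950660395}{8147629511} - 16040} = \frac{13671}{- \frac{130668026696045}{8147629511}} = 13671 \left(- \frac{8147629511}{130668026696045}\right) = - \frac{111386243044881}{130668026696045}$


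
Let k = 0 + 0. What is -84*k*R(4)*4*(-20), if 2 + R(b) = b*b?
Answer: 0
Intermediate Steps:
k = 0
R(b) = -2 + b² (R(b) = -2 + b*b = -2 + b²)
-84*k*R(4)*4*(-20) = -84*0*(-2 + 4²)*4*(-20) = -84*0*(-2 + 16)*4*(-20) = -84*0*14*4*(-20) = -0*4*(-20) = -84*0*(-20) = 0*(-20) = 0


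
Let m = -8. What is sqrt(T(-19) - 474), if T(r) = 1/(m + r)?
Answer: I*sqrt(38397)/9 ≈ 21.772*I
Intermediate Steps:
T(r) = 1/(-8 + r)
sqrt(T(-19) - 474) = sqrt(1/(-8 - 19) - 474) = sqrt(1/(-27) - 474) = sqrt(-1/27 - 474) = sqrt(-12799/27) = I*sqrt(38397)/9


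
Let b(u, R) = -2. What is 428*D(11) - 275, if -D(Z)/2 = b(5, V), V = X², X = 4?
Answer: 1437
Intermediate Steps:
V = 16 (V = 4² = 16)
D(Z) = 4 (D(Z) = -2*(-2) = 4)
428*D(11) - 275 = 428*4 - 275 = 1712 - 275 = 1437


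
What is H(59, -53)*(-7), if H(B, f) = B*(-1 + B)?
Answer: -23954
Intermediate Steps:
H(59, -53)*(-7) = (59*(-1 + 59))*(-7) = (59*58)*(-7) = 3422*(-7) = -23954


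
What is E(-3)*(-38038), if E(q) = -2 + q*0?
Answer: 76076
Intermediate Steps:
E(q) = -2 (E(q) = -2 + 0 = -2)
E(-3)*(-38038) = -2*(-38038) = 76076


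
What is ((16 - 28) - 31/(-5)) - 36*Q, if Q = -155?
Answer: 27871/5 ≈ 5574.2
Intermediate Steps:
((16 - 28) - 31/(-5)) - 36*Q = ((16 - 28) - 31/(-5)) - 36*(-155) = (-12 - 31*(-1/5)) + 5580 = (-12 + 31/5) + 5580 = -29/5 + 5580 = 27871/5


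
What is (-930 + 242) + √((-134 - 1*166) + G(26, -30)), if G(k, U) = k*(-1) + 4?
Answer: -688 + I*√322 ≈ -688.0 + 17.944*I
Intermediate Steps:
G(k, U) = 4 - k (G(k, U) = -k + 4 = 4 - k)
(-930 + 242) + √((-134 - 1*166) + G(26, -30)) = (-930 + 242) + √((-134 - 1*166) + (4 - 1*26)) = -688 + √((-134 - 166) + (4 - 26)) = -688 + √(-300 - 22) = -688 + √(-322) = -688 + I*√322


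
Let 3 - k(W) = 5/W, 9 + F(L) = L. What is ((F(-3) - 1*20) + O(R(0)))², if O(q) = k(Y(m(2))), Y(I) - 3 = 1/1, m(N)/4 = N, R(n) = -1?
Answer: 14641/16 ≈ 915.06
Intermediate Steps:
F(L) = -9 + L
m(N) = 4*N
Y(I) = 4 (Y(I) = 3 + 1/1 = 3 + 1*1 = 3 + 1 = 4)
k(W) = 3 - 5/W
O(q) = 7/4 (O(q) = 3 - 5/4 = 7/4)
((F(-3) - 1*20) + O(R(0)))² = (((-9 - 3) - 1*20) + 7/4)² = ((-12 - 20) + 7/4)² = (-32 + 7/4)² = (-121/4)² = 14641/16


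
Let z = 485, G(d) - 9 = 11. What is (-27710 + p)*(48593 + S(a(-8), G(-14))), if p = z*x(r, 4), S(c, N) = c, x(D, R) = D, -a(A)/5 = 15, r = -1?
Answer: -1367965010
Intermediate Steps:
G(d) = 20 (G(d) = 9 + 11 = 20)
a(A) = -75 (a(A) = -5*15 = -75)
p = -485 (p = 485*(-1) = -485)
(-27710 + p)*(48593 + S(a(-8), G(-14))) = (-27710 - 485)*(48593 - 75) = -28195*48518 = -1367965010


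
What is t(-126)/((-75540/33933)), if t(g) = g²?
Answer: -44893359/6295 ≈ -7131.6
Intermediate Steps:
t(-126)/((-75540/33933)) = (-126)²/((-75540/33933)) = 15876/((-75540*1/33933)) = 15876/(-25180/11311) = 15876*(-11311/25180) = -44893359/6295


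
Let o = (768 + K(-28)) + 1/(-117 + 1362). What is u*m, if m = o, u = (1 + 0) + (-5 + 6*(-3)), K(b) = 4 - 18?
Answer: -20652082/1245 ≈ -16588.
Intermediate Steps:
K(b) = -14
o = 938731/1245 (o = (768 - 14) + 1/(-117 + 1362) = 754 + 1/1245 = 938731/1245 ≈ 754.00)
u = -22 (u = 1 + (-5 - 18) = 1 - 23 = -22)
m = 938731/1245 ≈ 754.00
u*m = -22*938731/1245 = -20652082/1245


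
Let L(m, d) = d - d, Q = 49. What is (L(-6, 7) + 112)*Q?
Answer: 5488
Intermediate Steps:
L(m, d) = 0
(L(-6, 7) + 112)*Q = (0 + 112)*49 = 112*49 = 5488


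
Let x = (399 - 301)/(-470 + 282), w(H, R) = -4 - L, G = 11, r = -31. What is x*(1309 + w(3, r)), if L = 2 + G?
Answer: -31654/47 ≈ -673.49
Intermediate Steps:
L = 13 (L = 2 + 11 = 13)
w(H, R) = -17 (w(H, R) = -4 - 1*13 = -4 - 13 = -17)
x = -49/94 (x = 98/(-188) = 98*(-1/188) = -49/94 ≈ -0.52128)
x*(1309 + w(3, r)) = -49*(1309 - 17)/94 = -49/94*1292 = -31654/47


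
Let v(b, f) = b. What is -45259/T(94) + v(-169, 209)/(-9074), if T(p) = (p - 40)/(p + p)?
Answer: -2969533157/18846 ≈ -1.5757e+5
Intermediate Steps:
T(p) = (-40 + p)/(2*p) (T(p) = (-40 + p)/((2*p)) = (-40 + p)*(1/(2*p)) = (-40 + p)/(2*p))
-45259/T(94) + v(-169, 209)/(-9074) = -45259*188/(-40 + 94) - 169/(-9074) = -45259/((½)*(1/94)*54) - 169*(-1/9074) = -45259/27/94 + 13/698 = -45259*94/27 + 13/698 = -4254346/27 + 13/698 = -2969533157/18846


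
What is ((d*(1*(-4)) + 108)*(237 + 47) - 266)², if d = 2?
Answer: 791521956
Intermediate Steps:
((d*(1*(-4)) + 108)*(237 + 47) - 266)² = ((2*(1*(-4)) + 108)*(237 + 47) - 266)² = ((2*(-4) + 108)*284 - 266)² = ((-8 + 108)*284 - 266)² = (100*284 - 266)² = (28400 - 266)² = 28134² = 791521956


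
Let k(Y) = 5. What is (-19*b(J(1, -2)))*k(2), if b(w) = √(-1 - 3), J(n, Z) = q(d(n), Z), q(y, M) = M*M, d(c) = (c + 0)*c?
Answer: -190*I ≈ -190.0*I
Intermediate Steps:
d(c) = c² (d(c) = c*c = c²)
q(y, M) = M²
J(n, Z) = Z²
b(w) = 2*I (b(w) = √(-4) = 2*I)
(-19*b(J(1, -2)))*k(2) = -38*I*5 = -190*I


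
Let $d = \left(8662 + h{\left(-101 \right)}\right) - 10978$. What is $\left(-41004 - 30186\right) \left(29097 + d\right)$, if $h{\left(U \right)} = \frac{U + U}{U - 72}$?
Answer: $- \frac{329845694850}{173} \approx -1.9066 \cdot 10^{9}$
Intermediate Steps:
$h{\left(U \right)} = \frac{2 U}{-72 + U}$
$d = - \frac{400466}{173}$ ($d = \left(8662 + 2 \left(-101\right) \frac{1}{-72 - 101}\right) - 10978 = \left(8662 + 2 \left(-101\right) \frac{1}{-173}\right) - 10978 = \left(8662 + 2 \left(-101\right) \left(- \frac{1}{173}\right)\right) - 10978 = \left(8662 + \frac{202}{173}\right) - 10978 = \frac{1498728}{173} - 10978 = - \frac{400466}{173} \approx -2314.8$)
$\left(-41004 - 30186\right) \left(29097 + d\right) = \left(-41004 - 30186\right) \left(29097 - \frac{400466}{173}\right) = \left(-71190\right) \frac{4633315}{173} = - \frac{329845694850}{173}$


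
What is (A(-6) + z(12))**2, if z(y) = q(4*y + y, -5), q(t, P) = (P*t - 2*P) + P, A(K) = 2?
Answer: 85849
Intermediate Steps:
q(t, P) = -P + P*t (q(t, P) = (-2*P + P*t) + P = -P + P*t)
z(y) = 5 - 25*y (z(y) = -5*(-1 + (4*y + y)) = -5*(-1 + 5*y) = 5 - 25*y)
(A(-6) + z(12))**2 = (2 + (5 - 25*12))**2 = (2 + (5 - 300))**2 = (2 - 295)**2 = (-293)**2 = 85849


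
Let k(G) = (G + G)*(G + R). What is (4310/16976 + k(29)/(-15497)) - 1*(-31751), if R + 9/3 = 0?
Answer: 4176500652667/131538536 ≈ 31751.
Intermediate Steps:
R = -3 (R = -3 + 0 = -3)
k(G) = 2*G*(-3 + G) (k(G) = (G + G)*(G - 3) = (2*G)*(-3 + G) = 2*G*(-3 + G))
(4310/16976 + k(29)/(-15497)) - 1*(-31751) = (4310/16976 + (2*29*(-3 + 29))/(-15497)) - 1*(-31751) = (4310*(1/16976) + (2*29*26)*(-1/15497)) + 31751 = (2155/8488 + 1508*(-1/15497)) + 31751 = (2155/8488 - 1508/15497) + 31751 = 20596131/131538536 + 31751 = 4176500652667/131538536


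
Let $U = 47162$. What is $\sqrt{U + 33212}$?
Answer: $\sqrt{80374} \approx 283.5$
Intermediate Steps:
$\sqrt{U + 33212} = \sqrt{47162 + 33212} = \sqrt{80374}$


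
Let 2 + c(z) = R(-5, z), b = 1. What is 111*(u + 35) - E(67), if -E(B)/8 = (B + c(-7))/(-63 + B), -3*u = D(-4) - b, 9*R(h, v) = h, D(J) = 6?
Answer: 34460/9 ≈ 3828.9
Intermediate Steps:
R(h, v) = h/9
c(z) = -23/9 (c(z) = -2 + (⅑)*(-5) = -2 - 5/9 = -23/9)
u = -5/3 (u = -(6 - 1*1)/3 = -(6 - 1)/3 = -⅓*5 = -5/3 ≈ -1.6667)
E(B) = -8*(-23/9 + B)/(-63 + B) (E(B) = -8*(B - 23/9)/(-63 + B) = -8*(-23/9 + B)/(-63 + B))
111*(u + 35) - E(67) = 111*(-5/3 + 35) - 8*(23 - 9*67)/(9*(-63 + 67)) = 111*(100/3) - 8*(23 - 603)/(9*4) = 3700 - 8*(-580)/(9*4) = 3700 - 1*(-1160/9) = 3700 + 1160/9 = 34460/9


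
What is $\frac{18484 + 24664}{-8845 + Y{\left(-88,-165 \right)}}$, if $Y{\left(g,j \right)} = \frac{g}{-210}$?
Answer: $- \frac{4530540}{928681} \approx -4.8785$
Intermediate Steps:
$Y{\left(g,j \right)} = - \frac{g}{210}$ ($Y{\left(g,j \right)} = g \left(- \frac{1}{210}\right) = - \frac{g}{210}$)
$\frac{18484 + 24664}{-8845 + Y{\left(-88,-165 \right)}} = \frac{18484 + 24664}{-8845 - - \frac{44}{105}} = \frac{43148}{-8845 + \frac{44}{105}} = \frac{43148}{- \frac{928681}{105}} = 43148 \left(- \frac{105}{928681}\right) = - \frac{4530540}{928681}$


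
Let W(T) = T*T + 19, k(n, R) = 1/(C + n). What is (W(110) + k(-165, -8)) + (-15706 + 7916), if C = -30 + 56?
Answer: 601730/139 ≈ 4329.0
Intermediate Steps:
C = 26
k(n, R) = 1/(26 + n)
W(T) = 19 + T² (W(T) = T² + 19 = 19 + T²)
(W(110) + k(-165, -8)) + (-15706 + 7916) = ((19 + 110²) + 1/(26 - 165)) + (-15706 + 7916) = ((19 + 12100) + 1/(-139)) - 7790 = (12119 - 1/139) - 7790 = 1684540/139 - 7790 = 601730/139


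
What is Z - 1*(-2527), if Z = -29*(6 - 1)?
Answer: 2382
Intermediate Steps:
Z = -145 (Z = -29*5 = -145)
Z - 1*(-2527) = -145 - 1*(-2527) = -145 + 2527 = 2382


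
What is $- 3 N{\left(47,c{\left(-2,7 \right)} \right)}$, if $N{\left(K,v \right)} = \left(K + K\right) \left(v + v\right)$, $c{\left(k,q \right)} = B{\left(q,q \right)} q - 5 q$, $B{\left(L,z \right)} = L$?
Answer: $-7896$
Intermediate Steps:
$c{\left(k,q \right)} = q^{2} - 5 q$ ($c{\left(k,q \right)} = q q - 5 q = q^{2} - 5 q$)
$N{\left(K,v \right)} = 4 K v$ ($N{\left(K,v \right)} = 2 K 2 v = 4 K v$)
$- 3 N{\left(47,c{\left(-2,7 \right)} \right)} = - 3 \cdot 4 \cdot 47 \cdot 7 \left(-5 + 7\right) = - 3 \cdot 4 \cdot 47 \cdot 7 \cdot 2 = - 3 \cdot 4 \cdot 47 \cdot 14 = \left(-3\right) 2632 = -7896$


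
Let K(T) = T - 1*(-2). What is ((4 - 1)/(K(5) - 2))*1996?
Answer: 5988/5 ≈ 1197.6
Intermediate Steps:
K(T) = 2 + T (K(T) = T + 2 = 2 + T)
((4 - 1)/(K(5) - 2))*1996 = ((4 - 1)/((2 + 5) - 2))*1996 = (3/(7 - 2))*1996 = (3/5)*1996 = 5988/5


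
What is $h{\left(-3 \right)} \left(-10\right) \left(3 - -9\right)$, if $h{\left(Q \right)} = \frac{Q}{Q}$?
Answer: $-120$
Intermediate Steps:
$h{\left(Q \right)} = 1$
$h{\left(-3 \right)} \left(-10\right) \left(3 - -9\right) = 1 \left(-10\right) \left(3 - -9\right) = - 10 \left(3 + 9\right) = \left(-10\right) 12 = -120$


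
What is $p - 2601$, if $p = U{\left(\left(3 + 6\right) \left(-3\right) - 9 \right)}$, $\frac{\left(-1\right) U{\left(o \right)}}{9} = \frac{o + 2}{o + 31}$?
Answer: $- \frac{13311}{5} \approx -2662.2$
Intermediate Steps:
$U{\left(o \right)} = - \frac{9 \left(2 + o\right)}{31 + o}$ ($U{\left(o \right)} = - 9 \frac{o + 2}{o + 31} = - 9 \frac{2 + o}{31 + o} = - \frac{9 \left(2 + o\right)}{31 + o}$)
$p = - \frac{306}{5}$ ($p = \frac{9 \left(-2 - \left(\left(3 + 6\right) \left(-3\right) - 9\right)\right)}{31 + \left(\left(3 + 6\right) \left(-3\right) - 9\right)} = \frac{9 \left(-2 - \left(9 \left(-3\right) - 9\right)\right)}{31 + \left(9 \left(-3\right) - 9\right)} = \frac{9 \left(-2 - \left(-27 - 9\right)\right)}{31 - 36} = \frac{9 \left(-2 - -36\right)}{31 - 36} = \frac{9 \left(-2 + 36\right)}{-5} = 9 \left(- \frac{1}{5}\right) 34 = - \frac{306}{5} \approx -61.2$)
$p - 2601 = - \frac{306}{5} - 2601 = - \frac{13311}{5}$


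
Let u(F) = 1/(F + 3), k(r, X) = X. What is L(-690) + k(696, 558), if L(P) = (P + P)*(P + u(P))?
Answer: 218182042/229 ≈ 9.5276e+5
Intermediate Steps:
u(F) = 1/(3 + F)
L(P) = 2*P*(P + 1/(3 + P)) (L(P) = (P + P)*(P + 1/(3 + P)) = (2*P)*(P + 1/(3 + P)) = 2*P*(P + 1/(3 + P)))
L(-690) + k(696, 558) = 2*(-690)*(1 - 690*(3 - 690))/(3 - 690) + 558 = 2*(-690)*(1 - 690*(-687))/(-687) + 558 = 2*(-690)*(-1/687)*(1 + 474030) + 558 = 2*(-690)*(-1/687)*474031 + 558 = 218054260/229 + 558 = 218182042/229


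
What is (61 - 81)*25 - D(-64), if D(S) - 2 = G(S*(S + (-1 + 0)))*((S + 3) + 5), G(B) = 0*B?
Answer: -502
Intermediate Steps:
G(B) = 0
D(S) = 2 (D(S) = 2 + 0*((S + 3) + 5) = 2 + 0*((3 + S) + 5) = 2 + 0*(8 + S) = 2 + 0 = 2)
(61 - 81)*25 - D(-64) = (61 - 81)*25 - 1*2 = -20*25 - 2 = -500 - 2 = -502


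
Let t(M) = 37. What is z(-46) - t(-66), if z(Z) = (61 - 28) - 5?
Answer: -9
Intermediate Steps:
z(Z) = 28 (z(Z) = 33 - 5 = 28)
z(-46) - t(-66) = 28 - 1*37 = 28 - 37 = -9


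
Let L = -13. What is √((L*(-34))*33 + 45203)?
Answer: √59789 ≈ 244.52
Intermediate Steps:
√((L*(-34))*33 + 45203) = √(-13*(-34)*33 + 45203) = √(442*33 + 45203) = √(14586 + 45203) = √59789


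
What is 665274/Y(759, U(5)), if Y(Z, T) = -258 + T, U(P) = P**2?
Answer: -665274/233 ≈ -2855.3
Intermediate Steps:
665274/Y(759, U(5)) = 665274/(-258 + 5**2) = 665274/(-258 + 25) = 665274/(-233) = 665274*(-1/233) = -665274/233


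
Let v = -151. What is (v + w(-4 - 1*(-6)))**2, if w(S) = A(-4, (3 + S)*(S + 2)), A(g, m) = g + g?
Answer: 25281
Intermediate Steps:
A(g, m) = 2*g
w(S) = -8 (w(S) = 2*(-4) = -8)
(v + w(-4 - 1*(-6)))**2 = (-151 - 8)**2 = (-159)**2 = 25281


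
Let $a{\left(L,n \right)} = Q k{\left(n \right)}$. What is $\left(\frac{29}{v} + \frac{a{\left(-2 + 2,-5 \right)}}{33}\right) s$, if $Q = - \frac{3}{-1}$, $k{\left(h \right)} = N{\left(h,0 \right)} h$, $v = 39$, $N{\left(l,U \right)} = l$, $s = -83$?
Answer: $- \frac{107402}{429} \approx -250.35$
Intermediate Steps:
$k{\left(h \right)} = h^{2}$ ($k{\left(h \right)} = h h = h^{2}$)
$Q = 3$ ($Q = \left(-3\right) \left(-1\right) = 3$)
$a{\left(L,n \right)} = 3 n^{2}$
$\left(\frac{29}{v} + \frac{a{\left(-2 + 2,-5 \right)}}{33}\right) s = \left(\frac{29}{39} + \frac{3 \left(-5\right)^{2}}{33}\right) \left(-83\right) = \left(29 \cdot \frac{1}{39} + 3 \cdot 25 \cdot \frac{1}{33}\right) \left(-83\right) = \left(\frac{29}{39} + 75 \cdot \frac{1}{33}\right) \left(-83\right) = \left(\frac{29}{39} + \frac{25}{11}\right) \left(-83\right) = \frac{1294}{429} \left(-83\right) = - \frac{107402}{429}$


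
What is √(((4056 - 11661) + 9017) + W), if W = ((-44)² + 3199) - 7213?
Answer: 3*I*√74 ≈ 25.807*I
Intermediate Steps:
W = -2078 (W = (1936 + 3199) - 7213 = 5135 - 7213 = -2078)
√(((4056 - 11661) + 9017) + W) = √(((4056 - 11661) + 9017) - 2078) = √((-7605 + 9017) - 2078) = √(1412 - 2078) = √(-666) = 3*I*√74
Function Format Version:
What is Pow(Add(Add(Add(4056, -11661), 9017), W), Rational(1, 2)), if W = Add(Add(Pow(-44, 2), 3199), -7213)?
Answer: Mul(3, I, Pow(74, Rational(1, 2))) ≈ Mul(25.807, I)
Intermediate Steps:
W = -2078 (W = Add(Add(1936, 3199), -7213) = Add(5135, -7213) = -2078)
Pow(Add(Add(Add(4056, -11661), 9017), W), Rational(1, 2)) = Pow(Add(Add(Add(4056, -11661), 9017), -2078), Rational(1, 2)) = Pow(Add(Add(-7605, 9017), -2078), Rational(1, 2)) = Pow(Add(1412, -2078), Rational(1, 2)) = Pow(-666, Rational(1, 2)) = Mul(3, I, Pow(74, Rational(1, 2)))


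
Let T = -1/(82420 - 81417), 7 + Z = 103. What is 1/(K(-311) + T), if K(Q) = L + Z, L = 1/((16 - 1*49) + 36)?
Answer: 3009/289864 ≈ 0.010381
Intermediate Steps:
Z = 96 (Z = -7 + 103 = 96)
L = ⅓ (L = 1/((16 - 49) + 36) = 1/(-33 + 36) = 1/3 = ⅓ ≈ 0.33333)
K(Q) = 289/3 (K(Q) = ⅓ + 96 = 289/3)
T = -1/1003 ≈ -0.00099701
1/(K(-311) + T) = 1/(289/3 - 1/1003) = 1/(289864/3009) = 3009/289864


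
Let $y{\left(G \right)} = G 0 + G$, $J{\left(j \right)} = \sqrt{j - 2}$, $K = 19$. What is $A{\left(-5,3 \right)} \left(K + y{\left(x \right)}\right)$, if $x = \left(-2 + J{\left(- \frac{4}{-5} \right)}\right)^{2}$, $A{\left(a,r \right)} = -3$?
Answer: $- \frac{327}{5} + \frac{12 i \sqrt{30}}{5} \approx -65.4 + 13.145 i$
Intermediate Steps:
$J{\left(j \right)} = \sqrt{-2 + j}$
$x = \left(-2 + \frac{i \sqrt{30}}{5}\right)^{2}$ ($x = \left(-2 + \sqrt{-2 - \frac{4}{-5}}\right)^{2} = \left(-2 + \sqrt{-2 - - \frac{4}{5}}\right)^{2} = \left(-2 + \sqrt{-2 + \frac{4}{5}}\right)^{2} = \left(-2 + \sqrt{- \frac{6}{5}}\right)^{2} = \left(-2 + \frac{i \sqrt{30}}{5}\right)^{2} \approx 2.8 - 4.3818 i$)
$y{\left(G \right)} = G$ ($y{\left(G \right)} = 0 + G = G$)
$A{\left(-5,3 \right)} \left(K + y{\left(x \right)}\right) = - 3 \left(19 + \frac{\left(10 - i \sqrt{30}\right)^{2}}{25}\right) = -57 - \frac{3 \left(10 - i \sqrt{30}\right)^{2}}{25}$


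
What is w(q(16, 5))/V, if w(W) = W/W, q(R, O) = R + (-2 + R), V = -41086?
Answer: -1/41086 ≈ -2.4339e-5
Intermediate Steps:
q(R, O) = -2 + 2*R
w(W) = 1
w(q(16, 5))/V = 1/(-41086) = 1*(-1/41086) = -1/41086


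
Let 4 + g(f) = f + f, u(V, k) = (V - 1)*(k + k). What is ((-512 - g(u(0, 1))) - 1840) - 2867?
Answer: -5211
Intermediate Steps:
u(V, k) = 2*k*(-1 + V) (u(V, k) = (-1 + V)*(2*k) = 2*k*(-1 + V))
g(f) = -4 + 2*f (g(f) = -4 + (f + f) = -4 + 2*f)
((-512 - g(u(0, 1))) - 1840) - 2867 = ((-512 - (-4 + 2*(2*1*(-1 + 0)))) - 1840) - 2867 = ((-512 - (-4 + 2*(2*1*(-1)))) - 1840) - 2867 = ((-512 - (-4 + 2*(-2))) - 1840) - 2867 = ((-512 - (-4 - 4)) - 1840) - 2867 = ((-512 - 1*(-8)) - 1840) - 2867 = ((-512 + 8) - 1840) - 2867 = (-504 - 1840) - 2867 = -2344 - 2867 = -5211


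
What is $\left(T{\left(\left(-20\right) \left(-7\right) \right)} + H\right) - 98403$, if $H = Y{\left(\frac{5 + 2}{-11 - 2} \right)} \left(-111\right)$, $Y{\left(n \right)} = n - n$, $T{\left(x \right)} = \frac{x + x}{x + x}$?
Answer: $-98402$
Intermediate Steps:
$T{\left(x \right)} = 1$ ($T{\left(x \right)} = \frac{2 x}{2 x} = 2 x \frac{1}{2 x} = 1$)
$Y{\left(n \right)} = 0$
$H = 0$ ($H = 0 \left(-111\right) = 0$)
$\left(T{\left(\left(-20\right) \left(-7\right) \right)} + H\right) - 98403 = \left(1 + 0\right) - 98403 = 1 - 98403 = -98402$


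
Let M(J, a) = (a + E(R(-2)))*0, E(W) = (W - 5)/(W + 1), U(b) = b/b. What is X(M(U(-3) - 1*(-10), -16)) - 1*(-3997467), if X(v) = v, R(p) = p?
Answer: 3997467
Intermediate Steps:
U(b) = 1
E(W) = (-5 + W)/(1 + W)
M(J, a) = 0 (M(J, a) = (a + (-5 - 2)/(1 - 2))*0 = (a - 7/(-1))*0 = (a - 1*(-7))*0 = (a + 7)*0 = (7 + a)*0 = 0)
X(M(U(-3) - 1*(-10), -16)) - 1*(-3997467) = 0 - 1*(-3997467) = 0 + 3997467 = 3997467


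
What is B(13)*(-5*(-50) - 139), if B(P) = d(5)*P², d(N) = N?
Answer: 93795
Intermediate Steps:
B(P) = 5*P²
B(13)*(-5*(-50) - 139) = (5*13²)*(-5*(-50) - 139) = (5*169)*(250 - 139) = 845*111 = 93795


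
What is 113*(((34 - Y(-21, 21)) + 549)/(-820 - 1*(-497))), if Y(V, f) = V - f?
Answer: -70625/323 ≈ -218.65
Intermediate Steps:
113*(((34 - Y(-21, 21)) + 549)/(-820 - 1*(-497))) = 113*(((34 - (-21 - 1*21)) + 549)/(-820 - 1*(-497))) = 113*(((34 - (-21 - 21)) + 549)/(-820 + 497)) = 113*(((34 - 1*(-42)) + 549)/(-323)) = 113*(((34 + 42) + 549)*(-1/323)) = 113*((76 + 549)*(-1/323)) = 113*(625*(-1/323)) = 113*(-625/323) = -70625/323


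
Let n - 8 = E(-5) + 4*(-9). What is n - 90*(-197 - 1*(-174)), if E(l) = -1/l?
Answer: 10211/5 ≈ 2042.2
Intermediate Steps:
n = -139/5 (n = 8 + (-1/(-5) + 4*(-9)) = 8 + (-1*(-1/5) - 36) = 8 + (1/5 - 36) = 8 - 179/5 = -139/5 ≈ -27.800)
n - 90*(-197 - 1*(-174)) = -139/5 - 90*(-197 - 1*(-174)) = -139/5 - 90*(-197 + 174) = -139/5 - 90*(-23) = -139/5 + 2070 = 10211/5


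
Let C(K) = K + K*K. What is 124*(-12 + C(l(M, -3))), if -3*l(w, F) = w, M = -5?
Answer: -8432/9 ≈ -936.89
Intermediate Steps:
l(w, F) = -w/3
C(K) = K + K²
124*(-12 + C(l(M, -3))) = 124*(-12 + (-⅓*(-5))*(1 - ⅓*(-5))) = 124*(-12 + 5*(1 + 5/3)/3) = 124*(-12 + (5/3)*(8/3)) = 124*(-12 + 40/9) = 124*(-68/9) = -8432/9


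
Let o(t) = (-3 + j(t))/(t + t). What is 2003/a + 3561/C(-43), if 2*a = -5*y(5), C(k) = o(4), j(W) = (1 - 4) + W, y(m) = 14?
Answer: -500543/35 ≈ -14301.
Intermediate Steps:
j(W) = -3 + W
o(t) = (-6 + t)/(2*t) (o(t) = (-3 + (-3 + t))/(t + t) = (-6 + t)/((2*t)) = (-6 + t)*(1/(2*t)) = (-6 + t)/(2*t))
C(k) = -1/4 (C(k) = (1/2)*(-6 + 4)/4 = (1/2)*(1/4)*(-2) = -1/4)
a = -35 (a = (-5*14)/2 = (1/2)*(-70) = -35)
2003/a + 3561/C(-43) = 2003/(-35) + 3561/(-1/4) = 2003*(-1/35) + 3561*(-4) = -2003/35 - 14244 = -500543/35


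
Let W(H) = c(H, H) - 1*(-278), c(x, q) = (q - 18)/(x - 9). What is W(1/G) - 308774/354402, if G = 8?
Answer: 3511971604/12581271 ≈ 279.14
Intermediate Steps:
c(x, q) = (-18 + q)/(-9 + x)
W(H) = 278 + (-18 + H)/(-9 + H) (W(H) = (-18 + H)/(-9 + H) - 1*(-278) = (-18 + H)/(-9 + H) + 278 = 278 + (-18 + H)/(-9 + H))
W(1/G) - 308774/354402 = 9*(-280 + 31/8)/(-9 + 1/8) - 308774/354402 = 9*(-280 + 31*(⅛))/(-9 + ⅛) - 308774/354402 = 9*(-280 + 31/8)/(-71/8) - 1*154387/177201 = 9*(-8/71)*(-2209/8) - 154387/177201 = 19881/71 - 154387/177201 = 3511971604/12581271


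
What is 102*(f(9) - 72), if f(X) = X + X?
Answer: -5508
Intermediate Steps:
f(X) = 2*X
102*(f(9) - 72) = 102*(2*9 - 72) = 102*(18 - 72) = 102*(-54) = -5508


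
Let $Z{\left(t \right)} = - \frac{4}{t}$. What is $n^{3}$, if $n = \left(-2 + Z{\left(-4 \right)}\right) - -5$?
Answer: $64$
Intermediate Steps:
$n = 4$ ($n = \left(-2 - \frac{4}{-4}\right) - -5 = \left(-2 - -1\right) + 5 = \left(-2 + 1\right) + 5 = -1 + 5 = 4$)
$n^{3} = 4^{3} = 64$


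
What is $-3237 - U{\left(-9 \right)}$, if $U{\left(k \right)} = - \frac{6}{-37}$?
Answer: $- \frac{119775}{37} \approx -3237.2$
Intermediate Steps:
$U{\left(k \right)} = \frac{6}{37}$ ($U{\left(k \right)} = \left(-6\right) \left(- \frac{1}{37}\right) = \frac{6}{37}$)
$-3237 - U{\left(-9 \right)} = -3237 - \frac{6}{37} = - \frac{119775}{37}$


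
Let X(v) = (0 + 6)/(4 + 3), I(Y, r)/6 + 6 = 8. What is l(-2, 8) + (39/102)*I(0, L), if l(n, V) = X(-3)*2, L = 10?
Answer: 750/119 ≈ 6.3025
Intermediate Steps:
I(Y, r) = 12 (I(Y, r) = -36 + 6*8 = -36 + 48 = 12)
X(v) = 6/7
l(n, V) = 12/7 (l(n, V) = (6/7)*2 = 12/7)
l(-2, 8) + (39/102)*I(0, L) = 12/7 + (39/102)*12 = 12/7 + (39*(1/102))*12 = 12/7 + (13/34)*12 = 12/7 + 78/17 = 750/119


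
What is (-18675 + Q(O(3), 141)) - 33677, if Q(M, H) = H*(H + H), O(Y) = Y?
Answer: -12590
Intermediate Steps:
Q(M, H) = 2*H² (Q(M, H) = H*(2*H) = 2*H²)
(-18675 + Q(O(3), 141)) - 33677 = (-18675 + 2*141²) - 33677 = (-18675 + 2*19881) - 33677 = (-18675 + 39762) - 33677 = 21087 - 33677 = -12590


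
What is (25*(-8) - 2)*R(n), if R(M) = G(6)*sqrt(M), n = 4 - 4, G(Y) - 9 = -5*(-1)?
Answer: 0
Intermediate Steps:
G(Y) = 14 (G(Y) = 9 - 5*(-1) = 9 + 5 = 14)
n = 0
R(M) = 14*sqrt(M)
(25*(-8) - 2)*R(n) = (25*(-8) - 2)*(14*sqrt(0)) = (-200 - 2)*(14*0) = -202*0 = 0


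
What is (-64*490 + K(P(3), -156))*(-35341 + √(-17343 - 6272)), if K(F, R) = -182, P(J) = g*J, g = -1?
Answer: 1114725822 - 31542*I*√23615 ≈ 1.1147e+9 - 4.8471e+6*I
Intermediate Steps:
P(J) = -J
(-64*490 + K(P(3), -156))*(-35341 + √(-17343 - 6272)) = (-64*490 - 182)*(-35341 + √(-17343 - 6272)) = (-31360 - 182)*(-35341 + √(-23615)) = -31542*(-35341 + I*√23615) = 1114725822 - 31542*I*√23615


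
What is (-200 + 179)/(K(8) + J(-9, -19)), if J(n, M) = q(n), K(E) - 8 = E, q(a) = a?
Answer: -3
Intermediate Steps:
K(E) = 8 + E
J(n, M) = n
(-200 + 179)/(K(8) + J(-9, -19)) = (-200 + 179)/((8 + 8) - 9) = -21/(16 - 9) = -21/7 = -21*1/7 = -3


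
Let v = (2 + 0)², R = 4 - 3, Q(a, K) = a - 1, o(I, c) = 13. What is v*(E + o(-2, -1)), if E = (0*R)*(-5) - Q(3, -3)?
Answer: 44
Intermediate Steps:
Q(a, K) = -1 + a
R = 1
v = 4 (v = 2² = 4)
E = -2 (E = (0*1)*(-5) - (-1 + 3) = 0*(-5) - 1*2 = 0 - 2 = -2)
v*(E + o(-2, -1)) = 4*(-2 + 13) = 4*11 = 44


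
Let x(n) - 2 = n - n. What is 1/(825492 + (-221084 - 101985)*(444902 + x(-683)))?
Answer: -1/143733864884 ≈ -6.9573e-12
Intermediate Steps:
x(n) = 2 (x(n) = 2 + (n - n) = 2 + 0 = 2)
1/(825492 + (-221084 - 101985)*(444902 + x(-683))) = 1/(825492 + (-221084 - 101985)*(444902 + 2)) = 1/(825492 - 323069*444904) = 1/(825492 - 143734690376) = 1/(-143733864884) = -1/143733864884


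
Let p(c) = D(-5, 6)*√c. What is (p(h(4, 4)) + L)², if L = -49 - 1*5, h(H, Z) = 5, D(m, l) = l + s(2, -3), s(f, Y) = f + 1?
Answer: 3321 - 972*√5 ≈ 1147.5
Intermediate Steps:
s(f, Y) = 1 + f
D(m, l) = 3 + l (D(m, l) = l + (1 + 2) = l + 3 = 3 + l)
p(c) = 9*√c (p(c) = (3 + 6)*√c = 9*√c)
L = -54 (L = -49 - 5 = -54)
(p(h(4, 4)) + L)² = (9*√5 - 54)² = (-54 + 9*√5)²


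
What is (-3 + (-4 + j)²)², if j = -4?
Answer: 3721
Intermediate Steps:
(-3 + (-4 + j)²)² = (-3 + (-4 - 4)²)² = (-3 + (-8)²)² = (-3 + 64)² = 61² = 3721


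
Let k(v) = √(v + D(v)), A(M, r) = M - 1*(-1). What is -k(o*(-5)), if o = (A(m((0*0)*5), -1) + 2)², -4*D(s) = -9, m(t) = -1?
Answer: -I*√71/2 ≈ -4.2131*I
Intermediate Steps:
D(s) = 9/4 (D(s) = -¼*(-9) = 9/4)
A(M, r) = 1 + M (A(M, r) = M + 1 = 1 + M)
o = 4 (o = ((1 - 1) + 2)² = (0 + 2)² = 2² = 4)
k(v) = √(9/4 + v) (k(v) = √(v + 9/4) = √(9/4 + v))
-k(o*(-5)) = -√(9 + 4*(4*(-5)))/2 = -√(9 + 4*(-20))/2 = -√(9 - 80)/2 = -√(-71)/2 = -I*√71/2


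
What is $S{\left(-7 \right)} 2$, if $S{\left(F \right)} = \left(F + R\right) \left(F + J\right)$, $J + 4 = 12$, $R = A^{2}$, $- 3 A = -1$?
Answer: $- \frac{124}{9} \approx -13.778$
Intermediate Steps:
$A = \frac{1}{3}$ ($A = \left(- \frac{1}{3}\right) \left(-1\right) = \frac{1}{3} \approx 0.33333$)
$R = \frac{1}{9}$ ($R = \left(\frac{1}{3}\right)^{2} = \frac{1}{9} \approx 0.11111$)
$J = 8$ ($J = -4 + 12 = 8$)
$S{\left(F \right)} = \left(8 + F\right) \left(\frac{1}{9} + F\right)$ ($S{\left(F \right)} = \left(F + \frac{1}{9}\right) \left(F + 8\right) = \left(\frac{1}{9} + F\right) \left(8 + F\right) = \left(8 + F\right) \left(\frac{1}{9} + F\right)$)
$S{\left(-7 \right)} 2 = \left(\frac{8}{9} + \left(-7\right)^{2} + \frac{73}{9} \left(-7\right)\right) 2 = \left(\frac{8}{9} + 49 - \frac{511}{9}\right) 2 = \left(- \frac{62}{9}\right) 2 = - \frac{124}{9}$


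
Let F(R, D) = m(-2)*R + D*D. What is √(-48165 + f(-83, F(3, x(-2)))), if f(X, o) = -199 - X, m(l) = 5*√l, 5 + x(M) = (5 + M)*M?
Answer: I*√48281 ≈ 219.73*I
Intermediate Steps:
x(M) = -5 + M*(5 + M) (x(M) = -5 + (5 + M)*M = -5 + M*(5 + M))
F(R, D) = D² + 5*I*R*√2 (F(R, D) = (5*√(-2))*R + D*D = (5*(I*√2))*R + D² = (5*I*√2)*R + D² = 5*I*R*√2 + D² = D² + 5*I*R*√2)
√(-48165 + f(-83, F(3, x(-2)))) = √(-48165 + (-199 - 1*(-83))) = √(-48165 + (-199 + 83)) = √(-48165 - 116) = √(-48281) = I*√48281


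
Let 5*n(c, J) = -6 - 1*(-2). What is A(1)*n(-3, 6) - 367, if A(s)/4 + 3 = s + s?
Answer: -1819/5 ≈ -363.80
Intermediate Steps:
n(c, J) = -⅘ (n(c, J) = (-6 - 1*(-2))/5 = (-6 + 2)/5 = (⅕)*(-4) = -⅘)
A(s) = -12 + 8*s (A(s) = -12 + 4*(s + s) = -12 + 4*(2*s) = -12 + 8*s)
A(1)*n(-3, 6) - 367 = (-12 + 8*1)*(-⅘) - 367 = (-12 + 8)*(-⅘) - 367 = -4*(-⅘) - 367 = 16/5 - 367 = -1819/5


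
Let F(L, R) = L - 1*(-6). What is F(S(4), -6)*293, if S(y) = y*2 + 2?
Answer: 4688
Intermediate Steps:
S(y) = 2 + 2*y (S(y) = 2*y + 2 = 2 + 2*y)
F(L, R) = 6 + L (F(L, R) = L + 6 = 6 + L)
F(S(4), -6)*293 = (6 + (2 + 2*4))*293 = (6 + (2 + 8))*293 = (6 + 10)*293 = 16*293 = 4688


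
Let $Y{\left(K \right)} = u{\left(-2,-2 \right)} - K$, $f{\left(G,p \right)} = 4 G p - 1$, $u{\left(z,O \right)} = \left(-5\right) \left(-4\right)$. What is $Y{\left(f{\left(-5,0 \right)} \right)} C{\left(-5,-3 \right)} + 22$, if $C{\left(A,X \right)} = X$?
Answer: $-41$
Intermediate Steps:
$u{\left(z,O \right)} = 20$
$f{\left(G,p \right)} = -1 + 4 G p$ ($f{\left(G,p \right)} = 4 G p - 1 = -1 + 4 G p$)
$Y{\left(K \right)} = 20 - K$
$Y{\left(f{\left(-5,0 \right)} \right)} C{\left(-5,-3 \right)} + 22 = \left(20 - \left(-1 + 4 \left(-5\right) 0\right)\right) \left(-3\right) + 22 = \left(20 - \left(-1 + 0\right)\right) \left(-3\right) + 22 = \left(20 - -1\right) \left(-3\right) + 22 = \left(20 + 1\right) \left(-3\right) + 22 = 21 \left(-3\right) + 22 = -63 + 22 = -41$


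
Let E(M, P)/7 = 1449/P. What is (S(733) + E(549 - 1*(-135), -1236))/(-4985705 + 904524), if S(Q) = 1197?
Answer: -489783/1681446572 ≈ -0.00029129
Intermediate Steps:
E(M, P) = 10143/P (E(M, P) = 7*(1449/P) = 10143/P)
(S(733) + E(549 - 1*(-135), -1236))/(-4985705 + 904524) = (1197 + 10143/(-1236))/(-4985705 + 904524) = (1197 + 10143*(-1/1236))/(-4081181) = (1197 - 3381/412)*(-1/4081181) = (489783/412)*(-1/4081181) = -489783/1681446572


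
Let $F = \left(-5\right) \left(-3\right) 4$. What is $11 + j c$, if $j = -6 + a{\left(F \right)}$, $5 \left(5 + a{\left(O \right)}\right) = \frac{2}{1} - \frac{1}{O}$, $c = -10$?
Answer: $\frac{3511}{30} \approx 117.03$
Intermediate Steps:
$F = 60$ ($F = 15 \cdot 4 = 60$)
$a{\left(O \right)} = - \frac{23}{5} - \frac{1}{5 O}$ ($a{\left(O \right)} = -5 + \frac{\frac{2}{1} - \frac{1}{O}}{5} = -5 + \frac{2 \cdot 1 - \frac{1}{O}}{5} = -5 + \frac{2 - \frac{1}{O}}{5} = -5 + \left(\frac{2}{5} - \frac{1}{5 O}\right) = - \frac{23}{5} - \frac{1}{5 O}$)
$j = - \frac{3181}{300}$ ($j = -6 + \frac{-1 - 1380}{5 \cdot 60} = -6 + \frac{1}{5} \cdot \frac{1}{60} \left(-1 - 1380\right) = -6 + \frac{1}{5} \cdot \frac{1}{60} \left(-1381\right) = -6 - \frac{1381}{300} = - \frac{3181}{300} \approx -10.603$)
$11 + j c = 11 - - \frac{3181}{30} = 11 + \frac{3181}{30} = \frac{3511}{30}$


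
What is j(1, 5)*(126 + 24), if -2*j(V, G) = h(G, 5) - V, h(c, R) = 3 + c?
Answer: -525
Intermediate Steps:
j(V, G) = -3/2 + V/2 - G/2 (j(V, G) = -((3 + G) - V)/2 = -(3 + G - V)/2 = -3/2 + V/2 - G/2)
j(1, 5)*(126 + 24) = (-3/2 + (1/2)*1 - 1/2*5)*(126 + 24) = (-3/2 + 1/2 - 5/2)*150 = -7/2*150 = -525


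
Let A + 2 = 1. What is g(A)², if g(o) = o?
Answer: 1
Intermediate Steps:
A = -1 (A = -2 + 1 = -1)
g(A)² = (-1)² = 1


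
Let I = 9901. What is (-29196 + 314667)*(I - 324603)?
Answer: -89838294642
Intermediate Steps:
(-29196 + 314667)*(I - 324603) = (-29196 + 314667)*(9901 - 324603) = 285471*(-314702) = -89838294642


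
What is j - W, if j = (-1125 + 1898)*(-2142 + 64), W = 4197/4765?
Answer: -7653995107/4765 ≈ -1.6063e+6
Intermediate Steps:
W = 4197/4765 (W = 4197*(1/4765) = 4197/4765 ≈ 0.88080)
j = -1606294 (j = 773*(-2078) = -1606294)
j - W = -1606294 - 1*4197/4765 = -1606294 - 4197/4765 = -7653995107/4765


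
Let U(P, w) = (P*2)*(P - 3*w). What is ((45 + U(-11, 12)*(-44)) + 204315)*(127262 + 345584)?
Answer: 75118206944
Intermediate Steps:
U(P, w) = 2*P*(P - 3*w) (U(P, w) = (2*P)*(P - 3*w) = 2*P*(P - 3*w))
((45 + U(-11, 12)*(-44)) + 204315)*(127262 + 345584) = ((45 + (2*(-11)*(-11 - 3*12))*(-44)) + 204315)*(127262 + 345584) = ((45 + (2*(-11)*(-11 - 36))*(-44)) + 204315)*472846 = ((45 + (2*(-11)*(-47))*(-44)) + 204315)*472846 = ((45 + 1034*(-44)) + 204315)*472846 = ((45 - 45496) + 204315)*472846 = (-45451 + 204315)*472846 = 158864*472846 = 75118206944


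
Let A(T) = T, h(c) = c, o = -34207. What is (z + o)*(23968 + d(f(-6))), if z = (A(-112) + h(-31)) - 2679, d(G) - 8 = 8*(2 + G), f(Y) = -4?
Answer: -887214840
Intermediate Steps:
d(G) = 24 + 8*G (d(G) = 8 + 8*(2 + G) = 8 + (16 + 8*G) = 24 + 8*G)
z = -2822 (z = (-112 - 31) - 2679 = -143 - 2679 = -2822)
(z + o)*(23968 + d(f(-6))) = (-2822 - 34207)*(23968 + (24 + 8*(-4))) = -37029*(23968 + (24 - 32)) = -37029*(23968 - 8) = -37029*23960 = -887214840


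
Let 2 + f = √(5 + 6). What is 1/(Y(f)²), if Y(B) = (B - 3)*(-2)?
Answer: 1/(4*(5 - √11)²) ≈ 0.088222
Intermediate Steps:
f = -2 + √11 (f = -2 + √(5 + 6) = -2 + √11 ≈ 1.3166)
Y(B) = 6 - 2*B (Y(B) = (-3 + B)*(-2) = 6 - 2*B)
1/(Y(f)²) = 1/((6 - 2*(-2 + √11))²) = 1/((6 + (4 - 2*√11))²) = 1/((10 - 2*√11)²) = (10 - 2*√11)⁻²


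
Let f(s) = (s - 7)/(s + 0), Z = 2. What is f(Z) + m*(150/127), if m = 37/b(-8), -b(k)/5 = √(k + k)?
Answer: -5/2 + 555*I/254 ≈ -2.5 + 2.185*I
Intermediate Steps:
b(k) = -5*√2*√k (b(k) = -5*√(k + k) = -5*√2*√k)
m = 37*I/20 (m = 37/((-5*√2*√(-8))) = 37/((-5*√2*2*I*√2)) = 37/((-20*I)) = 37*(I/20) = 37*I/20 ≈ 1.85*I)
f(s) = (-7 + s)/s
f(Z) + m*(150/127) = (-7 + 2)/2 + (37*I/20)*(150/127) = (½)*(-5) + (37*I/20)*(150*(1/127)) = -5/2 + (37*I/20)*(150/127) = -5/2 + 555*I/254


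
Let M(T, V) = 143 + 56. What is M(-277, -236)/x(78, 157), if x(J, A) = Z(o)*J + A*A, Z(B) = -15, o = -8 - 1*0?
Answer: 199/23479 ≈ 0.0084757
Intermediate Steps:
M(T, V) = 199
o = -8 (o = -8 + 0 = -8)
x(J, A) = A² - 15*J (x(J, A) = -15*J + A*A = -15*J + A² = A² - 15*J)
M(-277, -236)/x(78, 157) = 199/(157² - 15*78) = 199/(24649 - 1170) = 199/23479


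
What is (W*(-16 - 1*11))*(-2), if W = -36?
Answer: -1944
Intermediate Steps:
(W*(-16 - 1*11))*(-2) = -36*(-16 - 1*11)*(-2) = -36*(-16 - 11)*(-2) = -36*(-27)*(-2) = 972*(-2) = -1944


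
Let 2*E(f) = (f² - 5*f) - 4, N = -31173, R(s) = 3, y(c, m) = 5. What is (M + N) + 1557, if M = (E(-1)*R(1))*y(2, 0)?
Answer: -29601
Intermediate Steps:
E(f) = -2 + f²/2 - 5*f/2 (E(f) = ((f² - 5*f) - 4)/2 = (-4 + f² - 5*f)/2 = -2 + f²/2 - 5*f/2)
M = 15 (M = ((-2 + (½)*(-1)² - 5/2*(-1))*3)*5 = ((-2 + (½)*1 + 5/2)*3)*5 = ((-2 + ½ + 5/2)*3)*5 = (1*3)*5 = 3*5 = 15)
(M + N) + 1557 = (15 - 31173) + 1557 = -31158 + 1557 = -29601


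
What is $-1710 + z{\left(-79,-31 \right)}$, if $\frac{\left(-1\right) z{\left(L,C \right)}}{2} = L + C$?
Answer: $-1490$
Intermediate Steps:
$z{\left(L,C \right)} = - 2 C - 2 L$ ($z{\left(L,C \right)} = - 2 \left(L + C\right) = - 2 \left(C + L\right) = - 2 C - 2 L$)
$-1710 + z{\left(-79,-31 \right)} = -1710 - -220 = -1710 + \left(62 + 158\right) = -1710 + 220 = -1490$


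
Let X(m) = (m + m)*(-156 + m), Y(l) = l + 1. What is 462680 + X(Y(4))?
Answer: 461170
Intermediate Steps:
Y(l) = 1 + l
X(m) = 2*m*(-156 + m) (X(m) = (2*m)*(-156 + m) = 2*m*(-156 + m))
462680 + X(Y(4)) = 462680 + 2*(1 + 4)*(-156 + (1 + 4)) = 462680 + 2*5*(-156 + 5) = 462680 + 2*5*(-151) = 462680 - 1510 = 461170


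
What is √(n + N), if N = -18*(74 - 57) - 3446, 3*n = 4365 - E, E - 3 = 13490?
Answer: 28*I*√78/3 ≈ 82.43*I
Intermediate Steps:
E = 13493 (E = 3 + 13490 = 13493)
n = -9128/3 (n = (4365 - 1*13493)/3 = (4365 - 13493)/3 = (⅓)*(-9128) = -9128/3 ≈ -3042.7)
N = -3752 (N = -18*17 - 3446 = -306 - 3446 = -3752)
√(n + N) = √(-9128/3 - 3752) = √(-20384/3) = 28*I*√78/3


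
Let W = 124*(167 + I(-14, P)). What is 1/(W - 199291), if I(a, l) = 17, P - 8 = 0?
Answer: -1/176475 ≈ -5.6665e-6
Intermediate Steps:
P = 8 (P = 8 + 0 = 8)
W = 22816 (W = 124*(167 + 17) = 124*184 = 22816)
1/(W - 199291) = 1/(22816 - 199291) = 1/(-176475) = -1/176475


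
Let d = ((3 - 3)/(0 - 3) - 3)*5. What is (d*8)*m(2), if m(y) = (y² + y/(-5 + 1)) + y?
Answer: -660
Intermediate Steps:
m(y) = y² + 3*y/4 (m(y) = (y² + y/(-4)) + y = (y² - y/4) + y = y² + 3*y/4)
d = -15 (d = (0/(-3) - 3)*5 = (0*(-⅓) - 3)*5 = (0 - 3)*5 = -3*5 = -15)
(d*8)*m(2) = (-15*8)*((¼)*2*(3 + 4*2)) = -30*2*(3 + 8) = -30*2*11 = -120*11/2 = -660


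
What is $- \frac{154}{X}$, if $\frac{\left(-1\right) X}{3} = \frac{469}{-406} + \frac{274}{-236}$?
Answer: $- \frac{263494}{11889} \approx -22.163$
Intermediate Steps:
$X = \frac{11889}{1711}$ ($X = - 3 \left(\frac{469}{-406} + \frac{274}{-236}\right) = - 3 \left(469 \left(- \frac{1}{406}\right) + 274 \left(- \frac{1}{236}\right)\right) = - 3 \left(- \frac{67}{58} - \frac{137}{118}\right) = \left(-3\right) \left(- \frac{3963}{1711}\right) = \frac{11889}{1711} \approx 6.9486$)
$- \frac{154}{X} = - \frac{154}{\frac{11889}{1711}} = \left(-154\right) \frac{1711}{11889} = - \frac{263494}{11889}$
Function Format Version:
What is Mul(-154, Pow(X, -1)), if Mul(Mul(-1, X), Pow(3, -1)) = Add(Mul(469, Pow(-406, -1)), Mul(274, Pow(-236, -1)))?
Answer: Rational(-263494, 11889) ≈ -22.163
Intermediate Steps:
X = Rational(11889, 1711) (X = Mul(-3, Add(Mul(469, Pow(-406, -1)), Mul(274, Pow(-236, -1)))) = Mul(-3, Add(Mul(469, Rational(-1, 406)), Mul(274, Rational(-1, 236)))) = Mul(-3, Add(Rational(-67, 58), Rational(-137, 118))) = Mul(-3, Rational(-3963, 1711)) = Rational(11889, 1711) ≈ 6.9486)
Mul(-154, Pow(X, -1)) = Mul(-154, Pow(Rational(11889, 1711), -1)) = Mul(-154, Rational(1711, 11889)) = Rational(-263494, 11889)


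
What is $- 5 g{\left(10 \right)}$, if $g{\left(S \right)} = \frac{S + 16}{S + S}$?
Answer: $- \frac{13}{2} \approx -6.5$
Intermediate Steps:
$g{\left(S \right)} = \frac{16 + S}{2 S}$
$- 5 g{\left(10 \right)} = - 5 \frac{16 + 10}{2 \cdot 10} = - 5 \cdot \frac{1}{2} \cdot \frac{1}{10} \cdot 26 = \left(-5\right) \frac{13}{10} = - \frac{13}{2}$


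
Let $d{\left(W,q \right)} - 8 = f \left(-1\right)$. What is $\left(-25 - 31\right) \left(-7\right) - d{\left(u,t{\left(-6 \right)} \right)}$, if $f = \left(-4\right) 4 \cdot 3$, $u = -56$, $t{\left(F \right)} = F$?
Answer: $336$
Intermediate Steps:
$f = -48$ ($f = \left(-16\right) 3 = -48$)
$d{\left(W,q \right)} = 56$ ($d{\left(W,q \right)} = 8 - -48 = 8 + 48 = 56$)
$\left(-25 - 31\right) \left(-7\right) - d{\left(u,t{\left(-6 \right)} \right)} = \left(-25 - 31\right) \left(-7\right) - 56 = \left(-56\right) \left(-7\right) - 56 = 392 - 56 = 336$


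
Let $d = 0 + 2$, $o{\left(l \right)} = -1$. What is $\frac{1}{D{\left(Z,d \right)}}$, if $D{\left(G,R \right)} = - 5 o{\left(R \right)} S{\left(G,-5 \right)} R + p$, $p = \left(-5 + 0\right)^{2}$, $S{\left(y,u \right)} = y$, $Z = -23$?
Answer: $- \frac{1}{205} \approx -0.0048781$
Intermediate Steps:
$p = 25$ ($p = \left(-5\right)^{2} = 25$)
$d = 2$
$D{\left(G,R \right)} = 25 + 5 G R$ ($D{\left(G,R \right)} = \left(-5\right) \left(-1\right) G R + 25 = 5 G R + 25 = 25 + 5 G R$)
$\frac{1}{D{\left(Z,d \right)}} = \frac{1}{25 + 5 \left(-23\right) 2} = \frac{1}{25 - 230} = \frac{1}{-205} = - \frac{1}{205}$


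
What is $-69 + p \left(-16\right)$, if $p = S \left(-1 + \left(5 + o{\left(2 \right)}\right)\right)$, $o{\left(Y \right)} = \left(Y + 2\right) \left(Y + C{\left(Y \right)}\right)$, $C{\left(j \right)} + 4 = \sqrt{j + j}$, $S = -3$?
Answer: $123$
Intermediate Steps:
$C{\left(j \right)} = -4 + \sqrt{2} \sqrt{j}$ ($C{\left(j \right)} = -4 + \sqrt{j + j} = -4 + \sqrt{2 j} = -4 + \sqrt{2} \sqrt{j}$)
$o{\left(Y \right)} = \left(2 + Y\right) \left(-4 + Y + \sqrt{2} \sqrt{Y}\right)$ ($o{\left(Y \right)} = \left(Y + 2\right) \left(Y + \left(-4 + \sqrt{2} \sqrt{Y}\right)\right) = \left(2 + Y\right) \left(-4 + Y + \sqrt{2} \sqrt{Y}\right)$)
$p = -12$ ($p = - 3 \left(-1 + \left(5 + \left(-8 + 2^{2} - 4 + \sqrt{2} \cdot 2^{\frac{3}{2}} + 2 \sqrt{2} \sqrt{2}\right)\right)\right) = - 3 \left(-1 + \left(5 + \left(-8 + 4 - 4 + \sqrt{2} \cdot 2 \sqrt{2} + 4\right)\right)\right) = - 3 \left(-1 + \left(5 + \left(-8 + 4 - 4 + 4 + 4\right)\right)\right) = - 3 \left(-1 + \left(5 + 0\right)\right) = - 3 \left(-1 + 5\right) = \left(-3\right) 4 = -12$)
$-69 + p \left(-16\right) = -69 - -192 = -69 + 192 = 123$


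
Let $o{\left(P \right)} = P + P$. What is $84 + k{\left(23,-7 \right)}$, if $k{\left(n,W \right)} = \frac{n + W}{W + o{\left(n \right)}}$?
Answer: $\frac{3292}{39} \approx 84.41$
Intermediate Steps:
$o{\left(P \right)} = 2 P$
$k{\left(n,W \right)} = \frac{W + n}{W + 2 n}$ ($k{\left(n,W \right)} = \frac{n + W}{W + 2 n} = \frac{W + n}{W + 2 n}$)
$84 + k{\left(23,-7 \right)} = 84 + \frac{-7 + 23}{-7 + 2 \cdot 23} = 84 + \frac{1}{-7 + 46} \cdot 16 = 84 + \frac{1}{39} \cdot 16 = 84 + \frac{16}{39} = \frac{3292}{39}$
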